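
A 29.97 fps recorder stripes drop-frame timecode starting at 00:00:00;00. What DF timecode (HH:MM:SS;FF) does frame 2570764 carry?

23:49:37;28

Each 10-minute DF block holds 10 × 60 × 30 − 9 × 2 = 17982 frames. 2570764 ÷ 17982 → 142 full blocks, remainder 17320.
Within the partial block the first minute is 1800 frames and each further minute 1798, so 9 further minute boundaries passed. Total skipped labels = 18 × 142 + 2 × 9 = 2574.
Non-drop label index = 2570764 + 2574 = 2573338; at 30 labels/s that is 23:49:37:28, i.e. DF 23:49:37;28.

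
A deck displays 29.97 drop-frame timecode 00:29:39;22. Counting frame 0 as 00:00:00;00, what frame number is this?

As if non-drop at 30 labels/s: (0 × 3600 + 29 × 60 + 39) × 30 + 22 = 53392.
Minute boundaries passed: 29; those not divisible by 10: 29 − 2 = 27; dropped labels = 2 × 27 = 54.
Actual frame index = 53392 − 54 = 53338.

53338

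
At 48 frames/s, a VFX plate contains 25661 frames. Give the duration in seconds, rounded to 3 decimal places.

Running time = 25661 × 1/48 = 25661/48 s ≈ 534.604 s.

534.604 seconds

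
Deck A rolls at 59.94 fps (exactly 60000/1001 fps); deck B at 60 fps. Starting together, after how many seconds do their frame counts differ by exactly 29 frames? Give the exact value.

The gap grows by |60 − 60000/1001| = 60/1001 frames per second.
Time for a 29-frame gap: 29 ÷ (60/1001) = 29029/60 s.

29029/60 seconds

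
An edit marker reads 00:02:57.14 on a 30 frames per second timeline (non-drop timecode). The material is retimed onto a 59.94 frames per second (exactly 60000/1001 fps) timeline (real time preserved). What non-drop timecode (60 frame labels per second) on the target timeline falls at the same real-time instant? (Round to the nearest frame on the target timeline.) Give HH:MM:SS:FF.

Source frame index: (0×3600 + 2×60 + 57) × 30 + 14 = 5324.
Real time: 5324 / (30) = 2662/15 s.
Target frame: (2662/15) × (60000/1001) = 968000/91 ≈ 10637.363 → 10637.
At 60 labels/s: frame 10637 → 00:02:57:17.

00:02:57:17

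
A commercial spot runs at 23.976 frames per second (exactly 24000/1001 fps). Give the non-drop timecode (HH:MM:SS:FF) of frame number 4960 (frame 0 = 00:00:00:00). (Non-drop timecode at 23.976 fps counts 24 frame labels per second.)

4960 ÷ 24 = 206 full seconds, remainder 16 frames.
206 s = 0 h 3 min 26 s.
Timecode: 00:03:26:16.

00:03:26:16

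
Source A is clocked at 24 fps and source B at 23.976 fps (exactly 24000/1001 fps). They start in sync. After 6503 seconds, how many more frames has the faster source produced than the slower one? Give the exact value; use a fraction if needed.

A emits 24 × 6503 = 156072 frames; B emits 24000/1001 × 6503 = 22296000/143.
Difference = 22296/143 frames (≈ 155.9161); B is behind A.

22296/143 frames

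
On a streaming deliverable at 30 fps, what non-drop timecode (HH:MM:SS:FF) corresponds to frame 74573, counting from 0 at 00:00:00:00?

00:41:25:23

74573 ÷ 30 = 2485 full seconds, remainder 23 frames.
2485 s = 0 h 41 min 25 s.
Timecode: 00:41:25:23.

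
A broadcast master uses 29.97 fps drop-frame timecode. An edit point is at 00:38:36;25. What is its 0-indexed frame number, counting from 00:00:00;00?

69435

As if non-drop at 30 labels/s: (0 × 3600 + 38 × 60 + 36) × 30 + 25 = 69505.
Minute boundaries passed: 38; those not divisible by 10: 38 − 3 = 35; dropped labels = 2 × 35 = 70.
Actual frame index = 69505 − 70 = 69435.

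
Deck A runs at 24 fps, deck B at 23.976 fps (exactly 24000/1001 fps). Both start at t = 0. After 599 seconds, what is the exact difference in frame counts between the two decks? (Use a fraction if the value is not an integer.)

14376/1001 frames

A emits 24 × 599 = 14376 frames; B emits 24000/1001 × 599 = 14376000/1001.
Difference = 14376/1001 frames (≈ 14.3616); B is behind A.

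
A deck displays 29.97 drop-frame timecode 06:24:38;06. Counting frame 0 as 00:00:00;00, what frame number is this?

Complete 10-minute blocks: 38, each 17982 frames → 683316.
Remaining 4 whole minutes in the current block: 1800 + 3 × 1798 = 7194 frames.
Within the current minute: 38 × 30 + 6 − 2 = 1144 (labels ;00/;01 skipped at this minute). Total = 683316 + 7194 + 1144 = 691654.

691654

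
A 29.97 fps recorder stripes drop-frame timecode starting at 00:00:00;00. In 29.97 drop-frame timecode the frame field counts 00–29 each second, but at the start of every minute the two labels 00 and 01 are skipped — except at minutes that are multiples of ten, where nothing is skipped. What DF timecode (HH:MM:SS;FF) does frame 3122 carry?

Ten DF minutes hold 17982 frames, so frame 3122 lies in block 0 (frames 0–17981) with 3122 frames into that block.
The block's first minute is 1800 frames and the rest 1798 each; 3122 frames reaches minute 1, so 0 × 18 + 1 × 2 = 2 labels have been skipped so far.
Adding those back, label number 3122 + 2 = 3124 at 30 labels/s is 104 s + 4 f = 0 h 1 min 44 s frame 4, i.e. 00:01:44;04.

00:01:44;04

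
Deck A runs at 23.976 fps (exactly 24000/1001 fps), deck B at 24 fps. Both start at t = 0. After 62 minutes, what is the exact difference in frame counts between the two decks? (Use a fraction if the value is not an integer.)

62 min = 3720 s.
A emits 24000/1001 × 3720 = 89280000/1001 frames; B emits 24 × 3720 = 89280.
Difference = 89280/1001 frames (≈ 89.1908); B is ahead of A.

89280/1001 frames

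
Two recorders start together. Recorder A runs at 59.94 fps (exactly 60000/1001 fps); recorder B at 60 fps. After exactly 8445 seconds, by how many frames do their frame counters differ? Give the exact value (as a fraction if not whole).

A emits 60000/1001 × 8445 = 506700000/1001 frames; B emits 60 × 8445 = 506700.
Difference = 506700/1001 frames (≈ 506.1938); B is ahead of A.

506700/1001 frames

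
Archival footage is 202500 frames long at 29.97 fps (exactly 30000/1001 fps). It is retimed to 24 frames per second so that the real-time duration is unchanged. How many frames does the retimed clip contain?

162162 frames

Target frames = source frames × (target rate / source rate) = 202500 × (24)/(30000/1001) = 202500 × 1001/1250 = 162162.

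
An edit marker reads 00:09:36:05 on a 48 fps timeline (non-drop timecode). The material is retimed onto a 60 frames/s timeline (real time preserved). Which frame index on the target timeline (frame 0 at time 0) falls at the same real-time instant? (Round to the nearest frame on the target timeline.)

Source frame index: (0×3600 + 9×60 + 36) × 48 + 5 = 27653.
Real time: 27653 / (48) = 27653/48 s.
Target frame: (27653/48) × (60) = 138265/4 ≈ 34566.250 → 34566.

frame 34566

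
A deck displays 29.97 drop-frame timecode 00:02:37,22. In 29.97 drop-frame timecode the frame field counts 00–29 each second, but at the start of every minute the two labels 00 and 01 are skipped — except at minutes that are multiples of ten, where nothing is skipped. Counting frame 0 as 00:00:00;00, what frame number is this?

Complete 10-minute blocks: 0, each 17982 frames → 0.
Remaining 2 whole minutes in the current block: 1800 + 1 × 1798 = 3598 frames.
Within the current minute: 37 × 30 + 22 − 2 = 1130 (labels ;00/;01 skipped at this minute). Total = 0 + 3598 + 1130 = 4728.

4728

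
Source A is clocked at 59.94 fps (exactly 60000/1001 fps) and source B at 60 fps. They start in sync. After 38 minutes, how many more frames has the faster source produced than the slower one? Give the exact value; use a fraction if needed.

38 min = 2280 s.
A emits 60000/1001 × 2280 = 136800000/1001 frames; B emits 60 × 2280 = 136800.
Difference = 136800/1001 frames (≈ 136.6633); B is ahead of A.

136800/1001 frames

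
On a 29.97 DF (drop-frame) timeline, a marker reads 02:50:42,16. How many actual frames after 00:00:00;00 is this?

306970

Complete 10-minute blocks: 17, each 17982 frames → 305694.
Remaining 0 whole minutes in the current block: 0 frames.
Within the current minute: 42 × 30 + 16 = 1276. Total = 305694 + 0 + 1276 = 306970.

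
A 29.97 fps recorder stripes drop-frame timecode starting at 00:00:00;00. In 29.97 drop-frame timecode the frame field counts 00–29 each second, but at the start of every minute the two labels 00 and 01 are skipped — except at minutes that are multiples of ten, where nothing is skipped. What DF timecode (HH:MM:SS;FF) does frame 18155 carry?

00:10:05;23

Each 10-minute DF block holds 10 × 60 × 30 − 9 × 2 = 17982 frames. 18155 ÷ 17982 → 1 full block, remainder 173.
Within the partial block the first minute is 1800 frames and each further minute 1798, so 0 further minute boundaries passed. Total skipped labels = 18 × 1 + 2 × 0 = 18.
Non-drop label index = 18155 + 18 = 18173; at 30 labels/s that is 00:10:05:23, i.e. DF 00:10:05;23.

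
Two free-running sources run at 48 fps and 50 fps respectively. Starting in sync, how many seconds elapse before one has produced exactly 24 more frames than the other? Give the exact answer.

The gap grows by |50 − 48| = 2 frames per second.
Time for a 24-frame gap: 24 ÷ (2) = 12 s.

12 seconds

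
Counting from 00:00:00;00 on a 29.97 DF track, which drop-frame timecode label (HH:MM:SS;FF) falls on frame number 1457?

00:00:48;17

Ten DF minutes hold 17982 frames, so frame 1457 lies in block 0 (frames 0–17981) with 1457 frames into that block.
The block's first minute is 1800 frames and the rest 1798 each; 1457 frames reaches minute 0, so 0 × 18 + 0 × 2 = 0 labels have been skipped so far.
Adding those back, label number 1457 + 0 = 1457 at 30 labels/s is 48 s + 17 f = 0 h 0 min 48 s frame 17, i.e. 00:00:48;17.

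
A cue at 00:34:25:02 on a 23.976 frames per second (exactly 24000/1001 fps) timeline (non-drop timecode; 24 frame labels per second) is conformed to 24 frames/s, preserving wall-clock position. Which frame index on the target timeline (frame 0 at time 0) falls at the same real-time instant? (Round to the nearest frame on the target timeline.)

frame 49612

Source frame index: (0×3600 + 34×60 + 25) × 24 + 2 = 49562.
Real time: 49562 / (24000/1001) = 24805781/12000 s.
Target frame: (24805781/12000) × (24) = 24805781/500 ≈ 49611.562 → 49612.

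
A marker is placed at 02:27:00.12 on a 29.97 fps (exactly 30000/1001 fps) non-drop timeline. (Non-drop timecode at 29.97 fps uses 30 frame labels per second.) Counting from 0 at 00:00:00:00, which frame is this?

Total seconds to the label: (2 × 3600 + 27 × 60 + 0) = 8820.
Frame index = 8820 × 30 + 12 = 264612.

264612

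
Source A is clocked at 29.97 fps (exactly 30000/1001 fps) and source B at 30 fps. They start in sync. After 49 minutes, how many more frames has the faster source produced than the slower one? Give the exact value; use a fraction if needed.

49 min = 2940 s.
A emits 30000/1001 × 2940 = 12600000/143 frames; B emits 30 × 2940 = 88200.
Difference = 12600/143 frames (≈ 88.1119); B is ahead of A.

12600/143 frames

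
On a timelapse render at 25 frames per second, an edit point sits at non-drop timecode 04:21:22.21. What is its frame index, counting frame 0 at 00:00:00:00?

frame 392071

Total seconds to the label: (4 × 3600 + 21 × 60 + 22) = 15682.
Frame index = 15682 × 25 + 21 = 392071.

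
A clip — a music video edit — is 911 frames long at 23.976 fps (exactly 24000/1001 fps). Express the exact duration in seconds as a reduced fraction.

911911/24000 seconds

Running time = 911 ÷ (24000/1001) = 911 × 1001/24000 = 911911/24000 s.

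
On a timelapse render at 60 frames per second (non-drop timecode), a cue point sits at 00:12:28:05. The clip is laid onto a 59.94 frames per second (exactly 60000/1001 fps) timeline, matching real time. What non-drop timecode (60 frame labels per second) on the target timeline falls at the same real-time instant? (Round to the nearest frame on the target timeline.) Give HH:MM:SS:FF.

00:12:27:20

Source frame index: (0×3600 + 12×60 + 28) × 60 + 5 = 44885.
Real time: 44885 / (60) = 8977/12 s.
Target frame: (8977/12) × (60000/1001) = 44885000/1001 ≈ 44840.160 → 44840.
At 60 labels/s: frame 44840 → 00:12:27:20.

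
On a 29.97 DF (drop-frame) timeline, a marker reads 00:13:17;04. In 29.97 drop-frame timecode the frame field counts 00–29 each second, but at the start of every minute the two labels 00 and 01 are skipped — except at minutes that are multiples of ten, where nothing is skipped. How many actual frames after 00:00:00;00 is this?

As if non-drop at 30 labels/s: (0 × 3600 + 13 × 60 + 17) × 30 + 4 = 23914.
Minute boundaries passed: 13; those not divisible by 10: 13 − 1 = 12; dropped labels = 2 × 12 = 24.
Actual frame index = 23914 − 24 = 23890.

23890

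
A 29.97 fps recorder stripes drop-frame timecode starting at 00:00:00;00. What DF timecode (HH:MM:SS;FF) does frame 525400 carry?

Ten DF minutes hold 17982 frames, so frame 525400 lies in block 29 (frames 521478–539459) with 3922 frames into that block.
The block's first minute is 1800 frames and the rest 1798 each; 3922 frames reaches minute 2, so 29 × 18 + 2 × 2 = 526 labels have been skipped so far.
Adding those back, label number 525400 + 526 = 525926 at 30 labels/s is 17530 s + 26 f = 4 h 52 min 10 s frame 26, i.e. 04:52:10;26.

04:52:10;26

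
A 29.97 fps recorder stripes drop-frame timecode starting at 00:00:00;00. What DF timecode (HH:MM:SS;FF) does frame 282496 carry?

02:37:06;00

Ten DF minutes hold 17982 frames, so frame 282496 lies in block 15 (frames 269730–287711) with 12766 frames into that block.
The block's first minute is 1800 frames and the rest 1798 each; 12766 frames reaches minute 7, so 15 × 18 + 7 × 2 = 284 labels have been skipped so far.
Adding those back, label number 282496 + 284 = 282780 at 30 labels/s is 9426 s + 0 f = 2 h 37 min 6 s frame 0, i.e. 02:37:06;00.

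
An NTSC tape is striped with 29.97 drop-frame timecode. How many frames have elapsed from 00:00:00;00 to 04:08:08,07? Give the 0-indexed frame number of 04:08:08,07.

446199

Complete 10-minute blocks: 24, each 17982 frames → 431568.
Remaining 8 whole minutes in the current block: 1800 + 7 × 1798 = 14386 frames.
Within the current minute: 8 × 30 + 7 − 2 = 245 (labels ;00/;01 skipped at this minute). Total = 431568 + 14386 + 245 = 446199.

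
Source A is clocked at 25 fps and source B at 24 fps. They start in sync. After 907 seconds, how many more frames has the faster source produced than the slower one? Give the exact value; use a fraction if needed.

907 frames

A emits 25 × 907 = 22675 frames; B emits 24 × 907 = 21768.
Difference = 907 frames; B is behind A.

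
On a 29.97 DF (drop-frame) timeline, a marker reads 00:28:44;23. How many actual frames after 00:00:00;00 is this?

51691

As if non-drop at 30 labels/s: (0 × 3600 + 28 × 60 + 44) × 30 + 23 = 51743.
Minute boundaries passed: 28; those not divisible by 10: 28 − 2 = 26; dropped labels = 2 × 26 = 52.
Actual frame index = 51743 − 52 = 51691.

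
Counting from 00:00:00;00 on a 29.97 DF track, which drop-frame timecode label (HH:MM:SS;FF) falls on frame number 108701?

Ten DF minutes hold 17982 frames, so frame 108701 lies in block 6 (frames 107892–125873) with 809 frames into that block.
The block's first minute is 1800 frames and the rest 1798 each; 809 frames reaches minute 0, so 6 × 18 + 0 × 2 = 108 labels have been skipped so far.
Adding those back, label number 108701 + 108 = 108809 at 30 labels/s is 3626 s + 29 f = 1 h 0 min 26 s frame 29, i.e. 01:00:26;29.

01:00:26;29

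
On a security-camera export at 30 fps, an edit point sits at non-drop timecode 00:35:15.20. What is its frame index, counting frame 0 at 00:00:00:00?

Total seconds to the label: (0 × 3600 + 35 × 60 + 15) = 2115.
Frame index = 2115 × 30 + 20 = 63470.

frame 63470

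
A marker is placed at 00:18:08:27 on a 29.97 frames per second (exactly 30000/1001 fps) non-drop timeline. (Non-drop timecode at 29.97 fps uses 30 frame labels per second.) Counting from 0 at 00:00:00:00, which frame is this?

frame 32667

Total seconds to the label: (0 × 3600 + 18 × 60 + 8) = 1088.
Frame index = 1088 × 30 + 27 = 32667.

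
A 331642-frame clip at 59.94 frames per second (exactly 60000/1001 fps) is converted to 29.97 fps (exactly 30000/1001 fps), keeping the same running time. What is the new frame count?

Target frames = source frames × (target rate / source rate) = 331642 × (30000/1001)/(60000/1001) = 331642 × 1/2 = 165821.

165821 frames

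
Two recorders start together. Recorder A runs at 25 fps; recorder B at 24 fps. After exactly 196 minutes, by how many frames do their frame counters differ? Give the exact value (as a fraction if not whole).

11760 frames

196 min = 11760 s.
A emits 25 × 11760 = 294000 frames; B emits 24 × 11760 = 282240.
Difference = 11760 frames; B is behind A.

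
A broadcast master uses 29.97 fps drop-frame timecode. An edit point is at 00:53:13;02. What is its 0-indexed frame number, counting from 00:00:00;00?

95696

Complete 10-minute blocks: 5, each 17982 frames → 89910.
Remaining 3 whole minutes in the current block: 1800 + 2 × 1798 = 5396 frames.
Within the current minute: 13 × 30 + 2 − 2 = 390 (labels ;00/;01 skipped at this minute). Total = 89910 + 5396 + 390 = 95696.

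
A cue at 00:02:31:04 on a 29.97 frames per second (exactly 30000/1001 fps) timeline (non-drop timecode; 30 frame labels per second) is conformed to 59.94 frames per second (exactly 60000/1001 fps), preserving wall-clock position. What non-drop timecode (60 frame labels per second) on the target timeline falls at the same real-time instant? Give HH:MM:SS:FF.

00:02:31:08

Source frame index: (0×3600 + 2×60 + 31) × 30 + 4 = 4534.
Real time: 4534 / (30000/1001) = 2269267/15000 s.
Target frame: (2269267/15000) × (60000/1001) = 9068.
At 60 labels/s: frame 9068 → 00:02:31:08.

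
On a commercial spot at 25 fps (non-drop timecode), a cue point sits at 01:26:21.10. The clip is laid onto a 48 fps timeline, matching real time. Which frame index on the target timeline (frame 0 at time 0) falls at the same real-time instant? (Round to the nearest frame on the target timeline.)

frame 248707

Source frame index: (1×3600 + 26×60 + 21) × 25 + 10 = 129535.
Real time: 129535 / (25) = 25907/5 s.
Target frame: (25907/5) × (48) = 1243536/5 ≈ 248707.200 → 248707.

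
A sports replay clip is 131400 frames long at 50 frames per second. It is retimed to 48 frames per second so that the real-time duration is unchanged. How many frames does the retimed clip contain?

126144 frames

Target frames = source frames × (target rate / source rate) = 131400 × (48)/(50) = 131400 × 24/25 = 126144.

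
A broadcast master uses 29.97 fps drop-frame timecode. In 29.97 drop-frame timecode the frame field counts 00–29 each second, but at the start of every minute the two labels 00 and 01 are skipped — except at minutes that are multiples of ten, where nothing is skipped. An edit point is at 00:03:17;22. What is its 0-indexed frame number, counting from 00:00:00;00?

Complete 10-minute blocks: 0, each 17982 frames → 0.
Remaining 3 whole minutes in the current block: 1800 + 2 × 1798 = 5396 frames.
Within the current minute: 17 × 30 + 22 − 2 = 530 (labels ;00/;01 skipped at this minute). Total = 0 + 5396 + 530 = 5926.

5926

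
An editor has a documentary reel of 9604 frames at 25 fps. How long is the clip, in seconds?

384.16 seconds

Running time = 9604 / (25) = 384.16 s.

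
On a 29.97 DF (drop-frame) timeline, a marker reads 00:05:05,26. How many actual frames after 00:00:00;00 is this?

Complete 10-minute blocks: 0, each 17982 frames → 0.
Remaining 5 whole minutes in the current block: 1800 + 4 × 1798 = 8992 frames.
Within the current minute: 5 × 30 + 26 − 2 = 174 (labels ;00/;01 skipped at this minute). Total = 0 + 8992 + 174 = 9166.

9166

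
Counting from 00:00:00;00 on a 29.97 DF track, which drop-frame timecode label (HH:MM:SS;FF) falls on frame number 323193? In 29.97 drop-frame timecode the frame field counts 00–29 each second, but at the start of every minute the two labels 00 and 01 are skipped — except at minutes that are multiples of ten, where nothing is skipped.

02:59:43;27

Ten DF minutes hold 17982 frames, so frame 323193 lies in block 17 (frames 305694–323675) with 17499 frames into that block.
The block's first minute is 1800 frames and the rest 1798 each; 17499 frames reaches minute 9, so 17 × 18 + 9 × 2 = 324 labels have been skipped so far.
Adding those back, label number 323193 + 324 = 323517 at 30 labels/s is 10783 s + 27 f = 2 h 59 min 43 s frame 27, i.e. 02:59:43;27.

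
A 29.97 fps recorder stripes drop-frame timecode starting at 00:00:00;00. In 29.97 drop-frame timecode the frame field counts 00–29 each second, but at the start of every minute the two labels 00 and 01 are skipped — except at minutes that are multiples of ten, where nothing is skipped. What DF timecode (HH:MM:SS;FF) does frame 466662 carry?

04:19:31;00

Ten DF minutes hold 17982 frames, so frame 466662 lies in block 25 (frames 449550–467531) with 17112 frames into that block.
The block's first minute is 1800 frames and the rest 1798 each; 17112 frames reaches minute 9, so 25 × 18 + 9 × 2 = 468 labels have been skipped so far.
Adding those back, label number 466662 + 468 = 467130 at 30 labels/s is 15571 s + 0 f = 4 h 19 min 31 s frame 0, i.e. 04:19:31;00.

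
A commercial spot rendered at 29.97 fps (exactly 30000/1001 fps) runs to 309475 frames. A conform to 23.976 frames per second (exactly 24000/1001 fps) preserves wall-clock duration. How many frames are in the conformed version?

Target frames = source frames × (target rate / source rate) = 309475 × (24000/1001)/(30000/1001) = 309475 × 4/5 = 247580.

247580 frames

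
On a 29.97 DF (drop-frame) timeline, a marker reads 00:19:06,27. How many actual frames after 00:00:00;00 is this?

34371

As if non-drop at 30 labels/s: (0 × 3600 + 19 × 60 + 6) × 30 + 27 = 34407.
Minute boundaries passed: 19; those not divisible by 10: 19 − 1 = 18; dropped labels = 2 × 18 = 36.
Actual frame index = 34407 − 36 = 34371.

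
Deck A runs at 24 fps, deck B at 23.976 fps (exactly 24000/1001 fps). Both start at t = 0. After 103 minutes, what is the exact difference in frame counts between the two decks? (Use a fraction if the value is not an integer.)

148320/1001 frames

103 min = 6180 s.
A emits 24 × 6180 = 148320 frames; B emits 24000/1001 × 6180 = 148320000/1001.
Difference = 148320/1001 frames (≈ 148.1718); B is behind A.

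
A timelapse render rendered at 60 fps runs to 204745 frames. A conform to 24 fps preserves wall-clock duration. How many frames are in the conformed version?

Target frames = source frames × (target rate / source rate) = 204745 × (24)/(60) = 204745 × 2/5 = 81898.

81898 frames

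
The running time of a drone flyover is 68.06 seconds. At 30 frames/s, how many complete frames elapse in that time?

2041 frames

Frames = 68.06 × 30 = 10209/5 ≈ 2041.8000.
Complete frames: 2041.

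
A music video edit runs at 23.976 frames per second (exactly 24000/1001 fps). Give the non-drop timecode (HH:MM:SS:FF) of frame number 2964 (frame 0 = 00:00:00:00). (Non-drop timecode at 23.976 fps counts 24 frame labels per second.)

2964 ÷ 24 = 123 full seconds, remainder 12 frames.
123 s = 0 h 2 min 3 s.
Timecode: 00:02:03:12.

00:02:03:12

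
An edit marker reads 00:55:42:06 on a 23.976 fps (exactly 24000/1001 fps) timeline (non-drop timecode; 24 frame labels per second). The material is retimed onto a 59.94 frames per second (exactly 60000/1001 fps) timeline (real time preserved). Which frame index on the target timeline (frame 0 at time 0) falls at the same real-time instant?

frame 200535

Source frame index: (0×3600 + 55×60 + 42) × 24 + 6 = 80214.
Real time: 80214 / (24000/1001) = 13382369/4000 s.
Target frame: (13382369/4000) × (60000/1001) = 200535.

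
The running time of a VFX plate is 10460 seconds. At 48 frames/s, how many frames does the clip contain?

502080 frames

Frames = 10460 × 48 = 502080.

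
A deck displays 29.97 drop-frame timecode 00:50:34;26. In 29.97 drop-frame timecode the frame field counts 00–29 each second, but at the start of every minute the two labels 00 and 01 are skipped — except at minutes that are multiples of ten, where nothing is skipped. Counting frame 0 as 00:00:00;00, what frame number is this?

Complete 10-minute blocks: 5, each 17982 frames → 89910.
Remaining 0 whole minutes in the current block: 0 frames.
Within the current minute: 34 × 30 + 26 = 1046. Total = 89910 + 0 + 1046 = 90956.

90956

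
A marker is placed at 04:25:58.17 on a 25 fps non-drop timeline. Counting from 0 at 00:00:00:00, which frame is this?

398967

Total seconds to the label: (4 × 3600 + 25 × 60 + 58) = 15958.
Frame index = 15958 × 25 + 17 = 398967.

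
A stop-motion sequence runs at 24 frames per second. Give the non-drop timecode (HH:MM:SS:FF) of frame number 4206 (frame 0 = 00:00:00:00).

4206 ÷ 24 = 175 full seconds, remainder 6 frames.
175 s = 0 h 2 min 55 s.
Timecode: 00:02:55:06.

00:02:55:06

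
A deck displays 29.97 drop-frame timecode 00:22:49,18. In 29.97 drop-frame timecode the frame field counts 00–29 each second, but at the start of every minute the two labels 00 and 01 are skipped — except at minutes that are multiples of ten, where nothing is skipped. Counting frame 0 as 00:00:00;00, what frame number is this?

41048

As if non-drop at 30 labels/s: (0 × 3600 + 22 × 60 + 49) × 30 + 18 = 41088.
Minute boundaries passed: 22; those not divisible by 10: 22 − 2 = 20; dropped labels = 2 × 20 = 40.
Actual frame index = 41088 − 40 = 41048.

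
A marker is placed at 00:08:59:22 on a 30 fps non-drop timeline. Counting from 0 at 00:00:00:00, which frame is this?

Total seconds to the label: (0 × 3600 + 8 × 60 + 59) = 539.
Frame index = 539 × 30 + 22 = 16192.

16192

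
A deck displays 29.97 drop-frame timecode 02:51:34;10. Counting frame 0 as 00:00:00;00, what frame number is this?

308522

Complete 10-minute blocks: 17, each 17982 frames → 305694.
Remaining 1 whole minute in the current block: 1800 + 0 × 1798 = 1800 frames.
Within the current minute: 34 × 30 + 10 − 2 = 1028 (labels ;00/;01 skipped at this minute). Total = 305694 + 1800 + 1028 = 308522.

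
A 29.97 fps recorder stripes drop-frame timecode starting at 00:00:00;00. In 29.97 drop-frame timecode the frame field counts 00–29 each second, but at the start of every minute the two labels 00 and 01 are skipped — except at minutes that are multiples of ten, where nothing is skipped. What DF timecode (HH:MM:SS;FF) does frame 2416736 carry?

Ten DF minutes hold 17982 frames, so frame 2416736 lies in block 134 (frames 2409588–2427569) with 7148 frames into that block.
The block's first minute is 1800 frames and the rest 1798 each; 7148 frames reaches minute 3, so 134 × 18 + 3 × 2 = 2418 labels have been skipped so far.
Adding those back, label number 2416736 + 2418 = 2419154 at 30 labels/s is 80638 s + 14 f = 22 h 23 min 58 s frame 14, i.e. 22:23:58;14.

22:23:58;14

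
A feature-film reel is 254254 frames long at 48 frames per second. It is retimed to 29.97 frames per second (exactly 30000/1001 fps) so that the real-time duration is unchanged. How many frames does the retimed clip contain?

Target frames = source frames × (target rate / source rate) = 254254 × (30000/1001)/(48) = 254254 × 625/1001 = 158750.

158750 frames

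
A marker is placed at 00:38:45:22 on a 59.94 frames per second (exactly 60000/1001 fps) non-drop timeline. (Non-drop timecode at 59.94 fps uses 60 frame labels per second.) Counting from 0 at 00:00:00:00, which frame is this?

Total seconds to the label: (0 × 3600 + 38 × 60 + 45) = 2325.
Frame index = 2325 × 60 + 22 = 139522.

frame 139522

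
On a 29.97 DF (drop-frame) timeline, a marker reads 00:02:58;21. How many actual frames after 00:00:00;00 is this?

Complete 10-minute blocks: 0, each 17982 frames → 0.
Remaining 2 whole minutes in the current block: 1800 + 1 × 1798 = 3598 frames.
Within the current minute: 58 × 30 + 21 − 2 = 1759 (labels ;00/;01 skipped at this minute). Total = 0 + 3598 + 1759 = 5357.

5357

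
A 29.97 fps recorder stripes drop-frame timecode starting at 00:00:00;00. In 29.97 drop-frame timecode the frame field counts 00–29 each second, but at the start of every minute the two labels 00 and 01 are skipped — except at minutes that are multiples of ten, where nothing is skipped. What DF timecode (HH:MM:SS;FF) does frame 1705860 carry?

15:48:38;28

Ten DF minutes hold 17982 frames, so frame 1705860 lies in block 94 (frames 1690308–1708289) with 15552 frames into that block.
The block's first minute is 1800 frames and the rest 1798 each; 15552 frames reaches minute 8, so 94 × 18 + 8 × 2 = 1708 labels have been skipped so far.
Adding those back, label number 1705860 + 1708 = 1707568 at 30 labels/s is 56918 s + 28 f = 15 h 48 min 38 s frame 28, i.e. 15:48:38;28.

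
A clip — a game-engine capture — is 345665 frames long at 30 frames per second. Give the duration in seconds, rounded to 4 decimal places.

11522.1667 seconds

Running time = 345665 × 1/30 = 69133/6 s ≈ 11522.1667 s.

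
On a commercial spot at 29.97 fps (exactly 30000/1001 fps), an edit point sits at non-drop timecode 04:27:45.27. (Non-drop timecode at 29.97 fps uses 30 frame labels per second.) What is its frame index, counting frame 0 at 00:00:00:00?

481977

Total seconds to the label: (4 × 3600 + 27 × 60 + 45) = 16065.
Frame index = 16065 × 30 + 27 = 481977.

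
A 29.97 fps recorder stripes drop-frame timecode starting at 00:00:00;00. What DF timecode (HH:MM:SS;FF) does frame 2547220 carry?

Ten DF minutes hold 17982 frames, so frame 2547220 lies in block 141 (frames 2535462–2553443) with 11758 frames into that block.
The block's first minute is 1800 frames and the rest 1798 each; 11758 frames reaches minute 6, so 141 × 18 + 6 × 2 = 2550 labels have been skipped so far.
Adding those back, label number 2547220 + 2550 = 2549770 at 30 labels/s is 84992 s + 10 f = 23 h 36 min 32 s frame 10, i.e. 23:36:32;10.

23:36:32;10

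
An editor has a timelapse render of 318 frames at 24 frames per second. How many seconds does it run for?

Running time = 318 / (24) = 13.25 s.

13.25 seconds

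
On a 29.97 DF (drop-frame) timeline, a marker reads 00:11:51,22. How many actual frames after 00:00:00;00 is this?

Complete 10-minute blocks: 1, each 17982 frames → 17982.
Remaining 1 whole minute in the current block: 1800 + 0 × 1798 = 1800 frames.
Within the current minute: 51 × 30 + 22 − 2 = 1550 (labels ;00/;01 skipped at this minute). Total = 17982 + 1800 + 1550 = 21332.

21332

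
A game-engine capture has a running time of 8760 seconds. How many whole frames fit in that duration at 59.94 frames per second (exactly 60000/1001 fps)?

525074 frames

Frames = 8760 × 60000/1001 = 525600000/1001 ≈ 525074.9251.
Complete frames: 525074.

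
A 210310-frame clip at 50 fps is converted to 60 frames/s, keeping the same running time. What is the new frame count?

Target frames = source frames × (target rate / source rate) = 210310 × (60)/(50) = 210310 × 6/5 = 252372.

252372 frames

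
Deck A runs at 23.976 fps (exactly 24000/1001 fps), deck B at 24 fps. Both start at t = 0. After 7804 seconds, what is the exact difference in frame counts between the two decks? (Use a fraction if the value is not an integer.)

A emits 24000/1001 × 7804 = 187296000/1001 frames; B emits 24 × 7804 = 187296.
Difference = 187296/1001 frames (≈ 187.1089); B is ahead of A.

187296/1001 frames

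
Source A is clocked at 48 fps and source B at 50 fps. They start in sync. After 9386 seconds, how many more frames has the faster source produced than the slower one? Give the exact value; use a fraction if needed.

A emits 48 × 9386 = 450528 frames; B emits 50 × 9386 = 469300.
Difference = 18772 frames; B is ahead of A.

18772 frames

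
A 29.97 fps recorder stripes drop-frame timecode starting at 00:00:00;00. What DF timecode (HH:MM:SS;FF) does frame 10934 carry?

00:06:04;26

Each 10-minute DF block holds 10 × 60 × 30 − 9 × 2 = 17982 frames. 10934 ÷ 17982 → 0 full blocks, remainder 10934.
Within the partial block the first minute is 1800 frames and each further minute 1798, so 6 further minute boundaries passed. Total skipped labels = 18 × 0 + 2 × 6 = 12.
Non-drop label index = 10934 + 12 = 10946; at 30 labels/s that is 00:06:04:26, i.e. DF 00:06:04;26.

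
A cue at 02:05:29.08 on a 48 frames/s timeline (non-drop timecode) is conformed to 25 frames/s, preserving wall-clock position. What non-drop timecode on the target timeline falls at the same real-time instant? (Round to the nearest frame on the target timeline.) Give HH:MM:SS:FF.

02:05:29:04

Source frame index: (2×3600 + 5×60 + 29) × 48 + 8 = 361400.
Real time: 361400 / (48) = 45175/6 s.
Target frame: (45175/6) × (25) = 1129375/6 ≈ 188229.167 → 188229.
At 25 labels/s: frame 188229 → 02:05:29:04.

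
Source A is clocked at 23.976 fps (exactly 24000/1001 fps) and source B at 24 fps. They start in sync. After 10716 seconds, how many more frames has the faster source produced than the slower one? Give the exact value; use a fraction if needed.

257184/1001 frames

A emits 24000/1001 × 10716 = 257184000/1001 frames; B emits 24 × 10716 = 257184.
Difference = 257184/1001 frames (≈ 256.9271); B is ahead of A.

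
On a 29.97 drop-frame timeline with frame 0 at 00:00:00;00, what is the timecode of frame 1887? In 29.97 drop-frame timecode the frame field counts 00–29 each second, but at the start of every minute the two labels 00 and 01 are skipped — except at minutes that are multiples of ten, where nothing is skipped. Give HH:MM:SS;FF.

00:01:02;29

Ten DF minutes hold 17982 frames, so frame 1887 lies in block 0 (frames 0–17981) with 1887 frames into that block.
The block's first minute is 1800 frames and the rest 1798 each; 1887 frames reaches minute 1, so 0 × 18 + 1 × 2 = 2 labels have been skipped so far.
Adding those back, label number 1887 + 2 = 1889 at 30 labels/s is 62 s + 29 f = 0 h 1 min 2 s frame 29, i.e. 00:01:02;29.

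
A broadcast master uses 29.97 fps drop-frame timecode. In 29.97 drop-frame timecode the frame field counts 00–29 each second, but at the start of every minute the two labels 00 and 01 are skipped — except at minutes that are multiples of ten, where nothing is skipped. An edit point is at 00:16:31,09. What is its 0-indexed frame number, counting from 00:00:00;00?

29709

As if non-drop at 30 labels/s: (0 × 3600 + 16 × 60 + 31) × 30 + 9 = 29739.
Minute boundaries passed: 16; those not divisible by 10: 16 − 1 = 15; dropped labels = 2 × 15 = 30.
Actual frame index = 29739 − 30 = 29709.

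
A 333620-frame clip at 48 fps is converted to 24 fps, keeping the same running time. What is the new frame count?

166810 frames

Target frames = source frames × (target rate / source rate) = 333620 × (24)/(48) = 333620 × 1/2 = 166810.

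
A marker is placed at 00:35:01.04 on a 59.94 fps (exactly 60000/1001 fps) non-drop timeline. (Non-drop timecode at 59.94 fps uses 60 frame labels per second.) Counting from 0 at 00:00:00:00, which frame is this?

frame 126064

Total seconds to the label: (0 × 3600 + 35 × 60 + 1) = 2101.
Frame index = 2101 × 60 + 4 = 126064.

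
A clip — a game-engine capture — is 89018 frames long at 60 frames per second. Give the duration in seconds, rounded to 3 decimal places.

1483.633 seconds

Running time = 89018 × 1/60 = 44509/30 s ≈ 1483.633 s.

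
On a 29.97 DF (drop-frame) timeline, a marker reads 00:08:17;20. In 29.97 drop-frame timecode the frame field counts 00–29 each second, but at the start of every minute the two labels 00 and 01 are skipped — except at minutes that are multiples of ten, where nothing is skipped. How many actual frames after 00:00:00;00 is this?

14914

As if non-drop at 30 labels/s: (0 × 3600 + 8 × 60 + 17) × 30 + 20 = 14930.
Minute boundaries passed: 8; those not divisible by 10: 8 − 0 = 8; dropped labels = 2 × 8 = 16.
Actual frame index = 14930 − 16 = 14914.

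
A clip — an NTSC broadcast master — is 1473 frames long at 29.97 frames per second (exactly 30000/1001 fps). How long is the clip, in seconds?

Running time = 1473 / (30000/1001) = 49.1491 s.

49.1491 seconds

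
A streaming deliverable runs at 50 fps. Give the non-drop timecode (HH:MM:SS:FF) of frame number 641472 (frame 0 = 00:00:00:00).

03:33:49:22

641472 ÷ 50 = 12829 full seconds, remainder 22 frames.
12829 s = 3 h 33 min 49 s.
Timecode: 03:33:49:22.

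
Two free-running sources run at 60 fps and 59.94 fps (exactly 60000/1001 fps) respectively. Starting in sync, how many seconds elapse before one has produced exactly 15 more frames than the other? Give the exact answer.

250.25 seconds

The gap grows by |60000/1001 − 60| = 60/1001 frames per second.
Time for a 15-frame gap: 15 ÷ (60/1001) = 250.25 s.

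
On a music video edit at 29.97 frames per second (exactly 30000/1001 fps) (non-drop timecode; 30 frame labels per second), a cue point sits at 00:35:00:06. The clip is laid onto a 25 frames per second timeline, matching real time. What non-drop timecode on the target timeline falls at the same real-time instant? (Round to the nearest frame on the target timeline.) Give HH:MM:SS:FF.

Source frame index: (0×3600 + 35×60 + 0) × 30 + 6 = 63006.
Real time: 63006 / (30000/1001) = 10511501/5000 s.
Target frame: (10511501/5000) × (25) = 10511501/200 ≈ 52557.505 → 52558.
At 25 labels/s: frame 52558 → 00:35:02:08.

00:35:02:08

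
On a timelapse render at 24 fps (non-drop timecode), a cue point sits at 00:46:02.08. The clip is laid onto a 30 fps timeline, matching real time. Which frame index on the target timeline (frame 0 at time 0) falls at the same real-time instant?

frame 82870

Source frame index: (0×3600 + 46×60 + 2) × 24 + 8 = 66296.
Real time: 66296 / (24) = 8287/3 s.
Target frame: (8287/3) × (30) = 82870.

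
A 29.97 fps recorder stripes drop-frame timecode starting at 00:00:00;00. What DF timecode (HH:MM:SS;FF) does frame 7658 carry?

00:04:15;16

Ten DF minutes hold 17982 frames, so frame 7658 lies in block 0 (frames 0–17981) with 7658 frames into that block.
The block's first minute is 1800 frames and the rest 1798 each; 7658 frames reaches minute 4, so 0 × 18 + 4 × 2 = 8 labels have been skipped so far.
Adding those back, label number 7658 + 8 = 7666 at 30 labels/s is 255 s + 16 f = 0 h 4 min 15 s frame 16, i.e. 00:04:15;16.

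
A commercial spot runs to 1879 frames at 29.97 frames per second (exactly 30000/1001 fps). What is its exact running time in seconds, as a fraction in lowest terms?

Running time = 1879 ÷ (30000/1001) = 1879 × 1001/30000 = 1880879/30000 s.

1880879/30000 seconds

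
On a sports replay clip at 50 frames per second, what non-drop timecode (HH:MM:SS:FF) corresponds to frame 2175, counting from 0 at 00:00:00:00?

00:00:43:25

2175 ÷ 50 = 43 full seconds, remainder 25 frames.
43 s = 0 h 0 min 43 s.
Timecode: 00:00:43:25.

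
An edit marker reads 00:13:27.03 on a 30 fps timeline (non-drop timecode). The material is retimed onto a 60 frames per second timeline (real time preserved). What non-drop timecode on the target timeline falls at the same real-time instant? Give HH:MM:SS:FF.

Source frame index: (0×3600 + 13×60 + 27) × 30 + 3 = 24213.
Real time: 24213 / (30) = 8071/10 s.
Target frame: (8071/10) × (60) = 48426.
At 60 labels/s: frame 48426 → 00:13:27:06.

00:13:27:06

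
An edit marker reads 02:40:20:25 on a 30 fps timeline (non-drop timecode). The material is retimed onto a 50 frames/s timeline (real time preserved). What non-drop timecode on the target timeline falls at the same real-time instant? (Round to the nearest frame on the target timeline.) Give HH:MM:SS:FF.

Source frame index: (2×3600 + 40×60 + 20) × 30 + 25 = 288625.
Real time: 288625 / (30) = 57725/6 s.
Target frame: (57725/6) × (50) = 1443125/3 ≈ 481041.667 → 481042.
At 50 labels/s: frame 481042 → 02:40:20:42.

02:40:20:42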